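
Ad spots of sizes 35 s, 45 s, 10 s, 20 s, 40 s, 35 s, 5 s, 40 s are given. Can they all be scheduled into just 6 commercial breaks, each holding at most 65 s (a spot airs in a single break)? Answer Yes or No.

A valid assignment using 5 commercial breaks:
  break 1: 45 + 20 = 65
  break 2: 40 + 10 + 5 = 55
  break 3: 40 = 40
  break 4: 35 = 35
  break 5: 35 = 35
That uses only 5 ≤ 6, so 6 commercial breaks are enough.

Yes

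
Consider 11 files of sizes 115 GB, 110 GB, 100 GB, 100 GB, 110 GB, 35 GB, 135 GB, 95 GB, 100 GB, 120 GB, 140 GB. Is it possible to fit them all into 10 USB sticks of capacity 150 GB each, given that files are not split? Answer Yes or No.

A valid assignment using 10 USB sticks:
  USB stick 1: 140 = 140
  USB stick 2: 135 = 135
  USB stick 3: 120 = 120
  USB stick 4: 115 + 35 = 150
  USB stick 5: 110 = 110
  USB stick 6: 110 = 110
  USB stick 7: 100 = 100
  USB stick 8: 100 = 100
  USB stick 9: 100 = 100
  USB stick 10: 95 = 95
Every load is within 150 GB, so 10 USB sticks suffice.

Yes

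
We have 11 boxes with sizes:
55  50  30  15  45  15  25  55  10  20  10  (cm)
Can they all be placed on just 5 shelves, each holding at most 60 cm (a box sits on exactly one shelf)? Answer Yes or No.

No

Total = 330 cm; ⌈330/60⌉ = 6.
At least 6 shelves are required, but only 5 are allowed.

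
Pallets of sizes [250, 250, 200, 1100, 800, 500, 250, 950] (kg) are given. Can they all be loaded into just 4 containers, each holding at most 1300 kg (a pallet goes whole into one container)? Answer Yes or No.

Yes

A valid assignment using 4 containers:
  container 1: 1100 + 200 = 1300
  container 2: 950 + 250 = 1200
  container 3: 800 + 500 = 1300
  container 4: 250 + 250 = 500
Every load is within 1300 kg, so 4 containers suffice.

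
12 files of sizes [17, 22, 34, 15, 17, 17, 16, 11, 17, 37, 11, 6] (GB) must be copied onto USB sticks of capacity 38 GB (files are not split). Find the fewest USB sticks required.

Total = 37 + 34 + 22 + 17 + 17 + 17 + 17 + 16 + 15 + 11 + 11 + 6 = 220 GB.
Lower bound: ⌈220/38⌉ = 6 USB sticks.
A packing using 7 USB sticks:
  USB stick 1: 37 = 37
  USB stick 2: 34 = 34
  USB stick 3: 22 + 16 = 38
  USB stick 4: 17 + 17 = 34
  USB stick 5: 17 + 17 = 34
  USB stick 6: 15 + 11 + 11 = 37
  USB stick 7: 6 = 6
No arrangement into 6 USB sticks stays within capacity, so 7 is optimal.

7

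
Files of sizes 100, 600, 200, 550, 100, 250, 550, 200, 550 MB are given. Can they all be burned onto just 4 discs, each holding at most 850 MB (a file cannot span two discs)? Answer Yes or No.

Yes

A valid assignment using 4 discs:
  disc 1: 600 + 250 = 850
  disc 2: 550 + 200 + 100 = 850
  disc 3: 550 + 200 + 100 = 850
  disc 4: 550 = 550
Every load is within 850 MB, so 4 discs suffice.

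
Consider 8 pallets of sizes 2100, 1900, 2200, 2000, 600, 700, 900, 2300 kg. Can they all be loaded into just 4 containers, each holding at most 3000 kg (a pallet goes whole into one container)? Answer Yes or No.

No

Total = 12700 kg; ⌈12700/3000⌉ = 5.
At least 5 containers are required, but only 4 are allowed.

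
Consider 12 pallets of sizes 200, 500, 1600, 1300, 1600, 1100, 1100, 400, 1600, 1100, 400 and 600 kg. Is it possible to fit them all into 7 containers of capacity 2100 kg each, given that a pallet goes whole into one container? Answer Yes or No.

A valid assignment using 7 containers:
  container 1: 1600 + 500 = 2100
  container 2: 1600 + 400 = 2000
  container 3: 1600 + 400 = 2000
  container 4: 1300 + 600 + 200 = 2100
  container 5: 1100 = 1100
  container 6: 1100 = 1100
  container 7: 1100 = 1100
Every load is within 2100 kg, so 7 containers suffice.

Yes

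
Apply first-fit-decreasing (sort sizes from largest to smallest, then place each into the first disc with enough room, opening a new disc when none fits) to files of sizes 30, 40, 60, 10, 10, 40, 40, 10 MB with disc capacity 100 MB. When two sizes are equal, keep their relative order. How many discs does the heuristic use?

3

Sorted descending: 60, 40, 40, 40, 30, 10, 10, 10.
  60 → disc 1 (new)  [load 60/100]
  40 → disc 1  [load 100/100]
  40 → disc 2 (new)  [load 40/100]
  40 → disc 2  [load 80/100]
  30 → disc 3 (new)  [load 30/100]
  10 → disc 2  [load 90/100]
  10 → disc 2  [load 100/100]
  10 → disc 3  [load 40/100]
3 discs opened.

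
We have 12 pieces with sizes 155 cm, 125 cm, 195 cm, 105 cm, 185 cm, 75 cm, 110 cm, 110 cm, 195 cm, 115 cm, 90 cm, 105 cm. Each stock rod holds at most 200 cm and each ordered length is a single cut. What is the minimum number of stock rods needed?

Total = 195 + 195 + 185 + 155 + 125 + 115 + 110 + 110 + 105 + 105 + 90 + 75 = 1565 cm.
Lower bound: ⌈1565/200⌉ = 8 stock rods.
Also, 10 pieces each exceed 100 cm, and no two of those can share a stock rod, so at least 10 stock rods are needed.
A packing using 10 stock rods:
  stock rod 1: 195 = 195
  stock rod 2: 195 = 195
  stock rod 3: 185 = 185
  stock rod 4: 155 = 155
  stock rod 5: 125 + 75 = 200
  stock rod 6: 115 = 115
  stock rod 7: 110 + 90 = 200
  stock rod 8: 110 = 110
  stock rod 9: 105 = 105
  stock rod 10: 105 = 105
This matches the lower bound, so 10 is optimal.

10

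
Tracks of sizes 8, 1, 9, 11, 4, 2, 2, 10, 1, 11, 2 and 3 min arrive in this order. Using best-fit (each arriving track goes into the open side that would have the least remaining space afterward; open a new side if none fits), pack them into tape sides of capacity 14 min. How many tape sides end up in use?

5

  8 → side 1 (new)  [load 8/14]
  1 → side 1  [load 9/14]
  9 → side 2 (new)  [load 9/14]
  11 → side 3 (new)  [load 11/14]
  4 → side 1  [load 13/14]
  2 → side 3  [load 13/14]
  2 → side 2  [load 11/14]
  10 → side 4 (new)  [load 10/14]
  1 → side 1  [load 14/14]
  11 → side 5 (new)  [load 11/14]
  2 → side 2  [load 13/14]
  3 → side 5  [load 14/14]
5 tape sides opened.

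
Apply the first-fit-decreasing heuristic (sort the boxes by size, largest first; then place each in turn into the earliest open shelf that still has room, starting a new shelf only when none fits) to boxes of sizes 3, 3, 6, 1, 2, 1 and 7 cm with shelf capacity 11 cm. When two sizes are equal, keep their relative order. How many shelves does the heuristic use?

3

Sorted descending: 7, 6, 3, 3, 2, 1, 1.
  7 → shelf 1 (new)  [load 7/11]
  6 → shelf 2 (new)  [load 6/11]
  3 → shelf 1  [load 10/11]
  3 → shelf 2  [load 9/11]
  2 → shelf 2  [load 11/11]
  1 → shelf 1  [load 11/11]
  1 → shelf 3 (new)  [load 1/11]
3 shelves opened.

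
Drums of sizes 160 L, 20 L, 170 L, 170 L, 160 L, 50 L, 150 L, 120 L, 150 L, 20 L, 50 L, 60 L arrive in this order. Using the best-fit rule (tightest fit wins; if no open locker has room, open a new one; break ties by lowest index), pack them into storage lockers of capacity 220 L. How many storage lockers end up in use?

  160 → locker 1 (new)  [load 160/220]
  20 → locker 1  [load 180/220]
  170 → locker 2 (new)  [load 170/220]
  170 → locker 3 (new)  [load 170/220]
  160 → locker 4 (new)  [load 160/220]
  50 → locker 2  [load 220/220]
  150 → locker 5 (new)  [load 150/220]
  120 → locker 6 (new)  [load 120/220]
  150 → locker 7 (new)  [load 150/220]
  20 → locker 1  [load 200/220]
  50 → locker 3  [load 220/220]
  60 → locker 4  [load 220/220]
7 storage lockers opened.

7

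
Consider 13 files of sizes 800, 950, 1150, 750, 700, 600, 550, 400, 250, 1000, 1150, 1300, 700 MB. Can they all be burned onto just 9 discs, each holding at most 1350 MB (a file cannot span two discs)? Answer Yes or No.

Yes

A valid assignment using 9 discs:
  disc 1: 1300 = 1300
  disc 2: 1150 = 1150
  disc 3: 1150 = 1150
  disc 4: 1000 + 250 = 1250
  disc 5: 950 + 400 = 1350
  disc 6: 800 + 550 = 1350
  disc 7: 750 + 600 = 1350
  disc 8: 700 = 700
  disc 9: 700 = 700
Every load is within 1350 MB, so 9 discs suffice.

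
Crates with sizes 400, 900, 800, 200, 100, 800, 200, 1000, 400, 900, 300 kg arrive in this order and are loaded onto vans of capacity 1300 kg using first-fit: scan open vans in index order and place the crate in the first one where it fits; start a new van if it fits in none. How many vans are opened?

5

  400 → van 1 (new)  [load 400/1300]
  900 → van 1  [load 1300/1300]
  800 → van 2 (new)  [load 800/1300]
  200 → van 2  [load 1000/1300]
  100 → van 2  [load 1100/1300]
  800 → van 3 (new)  [load 800/1300]
  200 → van 2  [load 1300/1300]
  1000 → van 4 (new)  [load 1000/1300]
  400 → van 3  [load 1200/1300]
  900 → van 5 (new)  [load 900/1300]
  300 → van 4  [load 1300/1300]
5 vans opened.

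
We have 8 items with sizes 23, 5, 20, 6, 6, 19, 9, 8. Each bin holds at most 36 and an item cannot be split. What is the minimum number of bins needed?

3

Total = 23 + 20 + 19 + 9 + 8 + 6 + 6 + 5 = 96.
Lower bound: ⌈96/36⌉ = 3 bins.
A packing using 3 bins:
  bin 1: 23 + 9 = 32
  bin 2: 20 + 8 + 6 = 34
  bin 3: 19 + 6 + 5 = 30
This matches the lower bound, so 3 is optimal.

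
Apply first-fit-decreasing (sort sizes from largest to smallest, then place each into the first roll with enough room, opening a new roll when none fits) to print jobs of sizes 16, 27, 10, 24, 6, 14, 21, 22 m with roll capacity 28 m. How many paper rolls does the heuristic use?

6

Sorted descending: 27, 24, 22, 21, 16, 14, 10, 6.
  27 → roll 1 (new)  [load 27/28]
  24 → roll 2 (new)  [load 24/28]
  22 → roll 3 (new)  [load 22/28]
  21 → roll 4 (new)  [load 21/28]
  16 → roll 5 (new)  [load 16/28]
  14 → roll 6 (new)  [load 14/28]
  10 → roll 5  [load 26/28]
  6 → roll 3  [load 28/28]
6 paper rolls opened.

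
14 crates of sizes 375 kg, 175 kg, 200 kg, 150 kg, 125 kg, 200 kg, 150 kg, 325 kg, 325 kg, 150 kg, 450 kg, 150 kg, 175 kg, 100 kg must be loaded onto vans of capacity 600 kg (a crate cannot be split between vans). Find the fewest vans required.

Total = 450 + 375 + 325 + 325 + 200 + 200 + 175 + 175 + 150 + 150 + 150 + 150 + 125 + 100 = 3050 kg.
Lower bound: ⌈3050/600⌉ = 6 vans.
A packing using 6 vans:
  van 1: 450 + 150 = 600
  van 2: 375 + 200 = 575
  van 3: 325 + 200 = 525
  van 4: 325 + 175 + 100 = 600
  van 5: 175 + 150 + 150 + 125 = 600
  van 6: 150 = 150
This matches the lower bound, so 6 is optimal.

6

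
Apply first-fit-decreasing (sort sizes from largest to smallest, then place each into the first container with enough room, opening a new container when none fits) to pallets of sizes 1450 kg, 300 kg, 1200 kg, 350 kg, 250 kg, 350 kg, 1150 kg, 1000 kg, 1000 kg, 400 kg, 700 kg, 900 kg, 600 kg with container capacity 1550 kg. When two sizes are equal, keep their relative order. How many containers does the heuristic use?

Sorted descending: 1450, 1200, 1150, 1000, 1000, 900, 700, 600, 400, 350, 350, 300, 250.
  1450 → container 1 (new)  [load 1450/1550]
  1200 → container 2 (new)  [load 1200/1550]
  1150 → container 3 (new)  [load 1150/1550]
  1000 → container 4 (new)  [load 1000/1550]
  1000 → container 5 (new)  [load 1000/1550]
  900 → container 6 (new)  [load 900/1550]
  700 → container 7 (new)  [load 700/1550]
  600 → container 6  [load 1500/1550]
  400 → container 3  [load 1550/1550]
  350 → container 2  [load 1550/1550]
  350 → container 4  [load 1350/1550]
  300 → container 5  [load 1300/1550]
  250 → container 5  [load 1550/1550]
7 containers opened.

7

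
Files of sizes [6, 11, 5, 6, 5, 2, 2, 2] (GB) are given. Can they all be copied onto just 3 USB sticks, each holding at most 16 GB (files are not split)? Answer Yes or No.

Yes

A valid assignment using 3 USB sticks:
  USB stick 1: 11 + 5 = 16
  USB stick 2: 6 + 6 + 2 + 2 = 16
  USB stick 3: 5 + 2 = 7
Every load is within 16 GB, so 3 USB sticks suffice.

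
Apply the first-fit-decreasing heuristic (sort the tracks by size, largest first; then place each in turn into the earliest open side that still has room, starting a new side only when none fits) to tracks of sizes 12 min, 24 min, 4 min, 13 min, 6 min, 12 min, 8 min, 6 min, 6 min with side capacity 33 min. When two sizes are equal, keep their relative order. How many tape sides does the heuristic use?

3

Sorted descending: 24, 13, 12, 12, 8, 6, 6, 6, 4.
  24 → side 1 (new)  [load 24/33]
  13 → side 2 (new)  [load 13/33]
  12 → side 2  [load 25/33]
  12 → side 3 (new)  [load 12/33]
  8 → side 1  [load 32/33]
  6 → side 2  [load 31/33]
  6 → side 3  [load 18/33]
  6 → side 3  [load 24/33]
  4 → side 3  [load 28/33]
3 tape sides opened.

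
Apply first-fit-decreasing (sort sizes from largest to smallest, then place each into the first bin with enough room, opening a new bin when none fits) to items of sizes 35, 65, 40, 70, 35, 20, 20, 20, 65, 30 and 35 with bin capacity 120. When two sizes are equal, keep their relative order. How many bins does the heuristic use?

4

Sorted descending: 70, 65, 65, 40, 35, 35, 35, 30, 20, 20, 20.
  70 → bin 1 (new)  [load 70/120]
  65 → bin 2 (new)  [load 65/120]
  65 → bin 3 (new)  [load 65/120]
  40 → bin 1  [load 110/120]
  35 → bin 2  [load 100/120]
  35 → bin 3  [load 100/120]
  35 → bin 4 (new)  [load 35/120]
  30 → bin 4  [load 65/120]
  20 → bin 2  [load 120/120]
  20 → bin 3  [load 120/120]
  20 → bin 4  [load 85/120]
4 bins opened.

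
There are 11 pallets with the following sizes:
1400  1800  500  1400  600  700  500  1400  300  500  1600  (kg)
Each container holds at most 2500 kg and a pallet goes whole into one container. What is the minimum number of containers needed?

Total = 1800 + 1600 + 1400 + 1400 + 1400 + 700 + 600 + 500 + 500 + 500 + 300 = 10700 kg.
Lower bound: ⌈10700/2500⌉ = 5 containers.
A packing using 5 containers:
  container 1: 1800 + 700 = 2500
  container 2: 1600 + 600 + 300 = 2500
  container 3: 1400 + 500 + 500 = 2400
  container 4: 1400 + 500 = 1900
  container 5: 1400 = 1400
This matches the lower bound, so 5 is optimal.

5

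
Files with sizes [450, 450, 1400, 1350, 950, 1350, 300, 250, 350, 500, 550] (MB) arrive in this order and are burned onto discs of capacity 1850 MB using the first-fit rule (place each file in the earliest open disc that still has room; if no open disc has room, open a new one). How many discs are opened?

  450 → disc 1 (new)  [load 450/1850]
  450 → disc 1  [load 900/1850]
  1400 → disc 2 (new)  [load 1400/1850]
  1350 → disc 3 (new)  [load 1350/1850]
  950 → disc 1  [load 1850/1850]
  1350 → disc 4 (new)  [load 1350/1850]
  300 → disc 2  [load 1700/1850]
  250 → disc 3  [load 1600/1850]
  350 → disc 4  [load 1700/1850]
  500 → disc 5 (new)  [load 500/1850]
  550 → disc 5  [load 1050/1850]
5 discs opened.

5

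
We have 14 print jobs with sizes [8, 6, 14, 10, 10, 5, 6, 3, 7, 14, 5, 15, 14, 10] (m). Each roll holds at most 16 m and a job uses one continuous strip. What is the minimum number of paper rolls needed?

Total = 15 + 14 + 14 + 14 + 10 + 10 + 10 + 8 + 7 + 6 + 6 + 5 + 5 + 3 = 127 m.
Lower bound: ⌈127/16⌉ = 8 paper rolls.
A packing using 9 paper rolls:
  roll 1: 15 = 15
  roll 2: 14 = 14
  roll 3: 14 = 14
  roll 4: 14 = 14
  roll 5: 10 + 6 = 16
  roll 6: 10 + 6 = 16
  roll 7: 10 + 5 = 15
  roll 8: 8 + 7 = 15
  roll 9: 5 + 3 = 8
No arrangement into 8 paper rolls stays within capacity, so 9 is optimal.

9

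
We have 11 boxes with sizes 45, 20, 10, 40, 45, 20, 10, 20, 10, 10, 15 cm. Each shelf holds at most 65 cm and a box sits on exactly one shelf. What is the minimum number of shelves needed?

Total = 45 + 45 + 40 + 20 + 20 + 20 + 15 + 10 + 10 + 10 + 10 = 245 cm.
Lower bound: ⌈245/65⌉ = 4 shelves.
A packing using 4 shelves:
  shelf 1: 45 + 20 = 65
  shelf 2: 45 + 20 = 65
  shelf 3: 40 + 20 = 60
  shelf 4: 15 + 10 + 10 + 10 + 10 = 55
This matches the lower bound, so 4 is optimal.

4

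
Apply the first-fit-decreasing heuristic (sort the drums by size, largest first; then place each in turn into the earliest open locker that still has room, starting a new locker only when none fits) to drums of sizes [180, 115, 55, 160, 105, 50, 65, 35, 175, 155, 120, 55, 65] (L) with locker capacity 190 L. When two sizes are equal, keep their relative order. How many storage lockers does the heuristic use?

8

Sorted descending: 180, 175, 160, 155, 120, 115, 105, 65, 65, 55, 55, 50, 35.
  180 → locker 1 (new)  [load 180/190]
  175 → locker 2 (new)  [load 175/190]
  160 → locker 3 (new)  [load 160/190]
  155 → locker 4 (new)  [load 155/190]
  120 → locker 5 (new)  [load 120/190]
  115 → locker 6 (new)  [load 115/190]
  105 → locker 7 (new)  [load 105/190]
  65 → locker 5  [load 185/190]
  65 → locker 6  [load 180/190]
  55 → locker 7  [load 160/190]
  55 → locker 8 (new)  [load 55/190]
  50 → locker 8  [load 105/190]
  35 → locker 4  [load 190/190]
8 storage lockers opened.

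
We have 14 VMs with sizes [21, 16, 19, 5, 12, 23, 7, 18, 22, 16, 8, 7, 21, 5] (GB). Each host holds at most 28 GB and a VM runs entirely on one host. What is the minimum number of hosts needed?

Total = 23 + 22 + 21 + 21 + 19 + 18 + 16 + 16 + 12 + 8 + 7 + 7 + 5 + 5 = 200 GB.
Lower bound: ⌈200/28⌉ = 8 hosts.
A packing using 8 hosts:
  host 1: 23 + 5 = 28
  host 2: 22 + 5 = 27
  host 3: 21 + 7 = 28
  host 4: 21 + 7 = 28
  host 5: 19 + 8 = 27
  host 6: 18 = 18
  host 7: 16 + 12 = 28
  host 8: 16 = 16
This matches the lower bound, so 8 is optimal.

8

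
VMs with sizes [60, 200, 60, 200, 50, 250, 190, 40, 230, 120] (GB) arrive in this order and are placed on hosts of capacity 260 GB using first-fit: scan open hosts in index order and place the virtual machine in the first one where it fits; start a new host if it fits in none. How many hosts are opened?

  60 → host 1 (new)  [load 60/260]
  200 → host 1  [load 260/260]
  60 → host 2 (new)  [load 60/260]
  200 → host 2  [load 260/260]
  50 → host 3 (new)  [load 50/260]
  250 → host 4 (new)  [load 250/260]
  190 → host 3  [load 240/260]
  40 → host 5 (new)  [load 40/260]
  230 → host 6 (new)  [load 230/260]
  120 → host 5  [load 160/260]
6 hosts opened.

6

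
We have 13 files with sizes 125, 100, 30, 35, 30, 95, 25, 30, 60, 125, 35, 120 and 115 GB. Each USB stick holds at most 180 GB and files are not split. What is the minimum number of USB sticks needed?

Total = 125 + 125 + 120 + 115 + 100 + 95 + 60 + 35 + 35 + 30 + 30 + 30 + 25 = 925 GB.
Lower bound: ⌈925/180⌉ = 6 USB sticks.
A packing using 6 USB sticks:
  USB stick 1: 125 + 35 = 160
  USB stick 2: 125 + 35 = 160
  USB stick 3: 120 + 60 = 180
  USB stick 4: 115 + 30 + 30 = 175
  USB stick 5: 100 + 30 + 25 = 155
  USB stick 6: 95 = 95
This matches the lower bound, so 6 is optimal.

6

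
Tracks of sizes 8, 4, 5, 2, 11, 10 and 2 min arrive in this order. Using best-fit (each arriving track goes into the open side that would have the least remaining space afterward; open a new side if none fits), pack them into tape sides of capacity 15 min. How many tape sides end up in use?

3

  8 → side 1 (new)  [load 8/15]
  4 → side 1  [load 12/15]
  5 → side 2 (new)  [load 5/15]
  2 → side 1  [load 14/15]
  11 → side 3 (new)  [load 11/15]
  10 → side 2  [load 15/15]
  2 → side 3  [load 13/15]
3 tape sides opened.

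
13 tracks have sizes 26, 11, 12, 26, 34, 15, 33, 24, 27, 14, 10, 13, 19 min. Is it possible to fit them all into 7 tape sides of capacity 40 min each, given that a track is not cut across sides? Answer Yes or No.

Yes

A valid assignment using 7 tape sides:
  side 1: 34 = 34
  side 2: 33 = 33
  side 3: 27 + 13 = 40
  side 4: 26 + 14 = 40
  side 5: 26 + 12 = 38
  side 6: 24 + 15 = 39
  side 7: 19 + 11 + 10 = 40
Every load is within 40 min, so 7 tape sides suffice.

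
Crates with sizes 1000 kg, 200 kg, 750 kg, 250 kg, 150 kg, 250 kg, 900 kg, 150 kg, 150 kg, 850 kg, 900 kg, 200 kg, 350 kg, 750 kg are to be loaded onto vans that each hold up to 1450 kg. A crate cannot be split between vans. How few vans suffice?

Total = 1000 + 900 + 900 + 850 + 750 + 750 + 350 + 250 + 250 + 200 + 200 + 150 + 150 + 150 = 6850 kg.
Lower bound: ⌈6850/1450⌉ = 5 vans.
Also, 6 crates each exceed 725 kg, and no two of those can share a van, so at least 6 vans are needed.
A packing using 6 vans:
  van 1: 1000 + 350 = 1350
  van 2: 900 + 250 + 250 = 1400
  van 3: 900 + 200 + 200 + 150 = 1450
  van 4: 850 + 150 + 150 = 1150
  van 5: 750 = 750
  van 6: 750 = 750
This matches the lower bound, so 6 is optimal.

6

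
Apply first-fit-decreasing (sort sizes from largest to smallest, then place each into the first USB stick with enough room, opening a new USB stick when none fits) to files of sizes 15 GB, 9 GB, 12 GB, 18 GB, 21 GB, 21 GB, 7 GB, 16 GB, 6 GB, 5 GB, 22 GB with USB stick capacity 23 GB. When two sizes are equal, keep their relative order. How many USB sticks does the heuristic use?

7

Sorted descending: 22, 21, 21, 18, 16, 15, 12, 9, 7, 6, 5.
  22 → USB stick 1 (new)  [load 22/23]
  21 → USB stick 2 (new)  [load 21/23]
  21 → USB stick 3 (new)  [load 21/23]
  18 → USB stick 4 (new)  [load 18/23]
  16 → USB stick 5 (new)  [load 16/23]
  15 → USB stick 6 (new)  [load 15/23]
  12 → USB stick 7 (new)  [load 12/23]
  9 → USB stick 7  [load 21/23]
  7 → USB stick 5  [load 23/23]
  6 → USB stick 6  [load 21/23]
  5 → USB stick 4  [load 23/23]
7 USB sticks opened.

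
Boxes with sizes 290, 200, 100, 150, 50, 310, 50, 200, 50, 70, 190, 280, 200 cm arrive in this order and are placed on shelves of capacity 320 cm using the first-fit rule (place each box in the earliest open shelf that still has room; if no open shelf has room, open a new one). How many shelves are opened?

8

  290 → shelf 1 (new)  [load 290/320]
  200 → shelf 2 (new)  [load 200/320]
  100 → shelf 2  [load 300/320]
  150 → shelf 3 (new)  [load 150/320]
  50 → shelf 3  [load 200/320]
  310 → shelf 4 (new)  [load 310/320]
  50 → shelf 3  [load 250/320]
  200 → shelf 5 (new)  [load 200/320]
  50 → shelf 3  [load 300/320]
  70 → shelf 5  [load 270/320]
  190 → shelf 6 (new)  [load 190/320]
  280 → shelf 7 (new)  [load 280/320]
  200 → shelf 8 (new)  [load 200/320]
8 shelves opened.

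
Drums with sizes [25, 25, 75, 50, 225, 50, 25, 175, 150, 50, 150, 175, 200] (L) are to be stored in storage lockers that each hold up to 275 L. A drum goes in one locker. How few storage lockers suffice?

Total = 225 + 200 + 175 + 175 + 150 + 150 + 75 + 50 + 50 + 50 + 25 + 25 + 25 = 1375 L.
Lower bound: ⌈1375/275⌉ = 5 storage lockers.
Also, 6 drums each exceed 275/2 L, and no two of those can share a locker, so at least 6 storage lockers are needed.
A packing using 6 storage lockers:
  locker 1: 225 + 50 = 275
  locker 2: 200 + 75 = 275
  locker 3: 175 + 50 + 50 = 275
  locker 4: 175 + 25 + 25 + 25 = 250
  locker 5: 150 = 150
  locker 6: 150 = 150
This matches the lower bound, so 6 is optimal.

6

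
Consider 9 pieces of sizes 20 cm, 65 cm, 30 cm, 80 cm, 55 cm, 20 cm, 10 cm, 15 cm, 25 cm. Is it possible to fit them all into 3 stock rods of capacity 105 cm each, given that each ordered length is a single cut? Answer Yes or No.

No

Total = 320 cm; ⌈320/105⌉ = 4.
At least 4 stock rods are required, but only 3 are allowed.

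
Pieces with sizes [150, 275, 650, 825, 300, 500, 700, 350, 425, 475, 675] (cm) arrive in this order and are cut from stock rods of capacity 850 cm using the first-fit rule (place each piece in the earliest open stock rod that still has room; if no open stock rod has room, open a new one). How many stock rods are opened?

8

  150 → stock rod 1 (new)  [load 150/850]
  275 → stock rod 1  [load 425/850]
  650 → stock rod 2 (new)  [load 650/850]
  825 → stock rod 3 (new)  [load 825/850]
  300 → stock rod 1  [load 725/850]
  500 → stock rod 4 (new)  [load 500/850]
  700 → stock rod 5 (new)  [load 700/850]
  350 → stock rod 4  [load 850/850]
  425 → stock rod 6 (new)  [load 425/850]
  475 → stock rod 7 (new)  [load 475/850]
  675 → stock rod 8 (new)  [load 675/850]
8 stock rods opened.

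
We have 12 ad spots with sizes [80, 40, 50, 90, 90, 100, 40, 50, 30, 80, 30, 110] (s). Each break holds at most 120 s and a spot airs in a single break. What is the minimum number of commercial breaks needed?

7

Total = 110 + 100 + 90 + 90 + 80 + 80 + 50 + 50 + 40 + 40 + 30 + 30 = 790 s.
Lower bound: ⌈790/120⌉ = 7 commercial breaks.
A packing using 7 commercial breaks:
  break 1: 110 = 110
  break 2: 100 = 100
  break 3: 90 + 30 = 120
  break 4: 90 + 30 = 120
  break 5: 80 + 40 = 120
  break 6: 80 + 40 = 120
  break 7: 50 + 50 = 100
This matches the lower bound, so 7 is optimal.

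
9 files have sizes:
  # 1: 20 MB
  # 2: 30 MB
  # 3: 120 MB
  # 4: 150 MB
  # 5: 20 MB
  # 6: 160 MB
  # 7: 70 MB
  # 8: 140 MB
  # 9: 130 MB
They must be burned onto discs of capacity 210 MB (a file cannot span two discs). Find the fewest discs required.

5

Total = 160 + 150 + 140 + 130 + 120 + 70 + 30 + 20 + 20 = 840 MB.
Lower bound: ⌈840/210⌉ = 4 discs.
Also, 5 files each exceed 105 MB, and no two of those can share a disc, so at least 5 discs are needed.
A packing using 5 discs:
  disc 1: 160 + 30 + 20 = 210
  disc 2: 150 + 20 = 170
  disc 3: 140 + 70 = 210
  disc 4: 130 = 130
  disc 5: 120 = 120
This matches the lower bound, so 5 is optimal.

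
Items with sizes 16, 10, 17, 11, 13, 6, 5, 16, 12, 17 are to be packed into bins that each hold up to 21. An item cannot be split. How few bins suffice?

7

Total = 17 + 17 + 16 + 16 + 13 + 12 + 11 + 10 + 6 + 5 = 123.
Lower bound: ⌈123/21⌉ = 6 bins.
Also, 7 items each exceed 21/2, and no two of those can share a bin, so at least 7 bins are needed.
A packing using 7 bins:
  bin 1: 17 = 17
  bin 2: 17 = 17
  bin 3: 16 + 5 = 21
  bin 4: 16 = 16
  bin 5: 13 + 6 = 19
  bin 6: 12 = 12
  bin 7: 11 + 10 = 21
This matches the lower bound, so 7 is optimal.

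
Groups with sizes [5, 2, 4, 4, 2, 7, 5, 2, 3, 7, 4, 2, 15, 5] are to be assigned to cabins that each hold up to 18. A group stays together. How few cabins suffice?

Total = 15 + 7 + 7 + 5 + 5 + 5 + 4 + 4 + 4 + 3 + 2 + 2 + 2 + 2 = 67.
Lower bound: ⌈67/18⌉ = 4 cabins.
A packing using 4 cabins:
  cabin 1: 15 + 3 = 18
  cabin 2: 7 + 7 + 4 = 18
  cabin 3: 5 + 5 + 5 + 2 = 17
  cabin 4: 4 + 4 + 2 + 2 + 2 = 14
This matches the lower bound, so 4 is optimal.

4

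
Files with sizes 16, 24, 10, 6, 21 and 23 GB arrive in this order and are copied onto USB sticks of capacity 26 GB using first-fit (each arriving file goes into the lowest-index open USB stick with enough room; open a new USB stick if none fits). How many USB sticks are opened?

5

  16 → USB stick 1 (new)  [load 16/26]
  24 → USB stick 2 (new)  [load 24/26]
  10 → USB stick 1  [load 26/26]
  6 → USB stick 3 (new)  [load 6/26]
  21 → USB stick 4 (new)  [load 21/26]
  23 → USB stick 5 (new)  [load 23/26]
5 USB sticks opened.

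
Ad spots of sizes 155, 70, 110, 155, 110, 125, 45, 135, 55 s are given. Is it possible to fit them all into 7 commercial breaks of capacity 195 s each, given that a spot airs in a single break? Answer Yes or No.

Yes

A valid assignment using 6 commercial breaks:
  break 1: 155 = 155
  break 2: 155 = 155
  break 3: 135 + 55 = 190
  break 4: 125 + 70 = 195
  break 5: 110 + 45 = 155
  break 6: 110 = 110
That uses only 6 ≤ 7, so 7 commercial breaks are enough.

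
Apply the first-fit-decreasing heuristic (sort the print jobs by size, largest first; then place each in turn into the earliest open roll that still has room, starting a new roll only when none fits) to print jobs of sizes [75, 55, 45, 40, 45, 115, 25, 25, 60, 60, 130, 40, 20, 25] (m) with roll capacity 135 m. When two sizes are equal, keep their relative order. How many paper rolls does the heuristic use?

Sorted descending: 130, 115, 75, 60, 60, 55, 45, 45, 40, 40, 25, 25, 25, 20.
  130 → roll 1 (new)  [load 130/135]
  115 → roll 2 (new)  [load 115/135]
  75 → roll 3 (new)  [load 75/135]
  60 → roll 3  [load 135/135]
  60 → roll 4 (new)  [load 60/135]
  55 → roll 4  [load 115/135]
  45 → roll 5 (new)  [load 45/135]
  45 → roll 5  [load 90/135]
  40 → roll 5  [load 130/135]
  40 → roll 6 (new)  [load 40/135]
  25 → roll 6  [load 65/135]
  25 → roll 6  [load 90/135]
  25 → roll 6  [load 115/135]
  20 → roll 2  [load 135/135]
6 paper rolls opened.

6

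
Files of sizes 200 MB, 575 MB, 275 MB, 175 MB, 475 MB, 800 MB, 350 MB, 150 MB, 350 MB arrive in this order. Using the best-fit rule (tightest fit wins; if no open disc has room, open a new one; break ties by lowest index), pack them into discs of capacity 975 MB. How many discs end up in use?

4

  200 → disc 1 (new)  [load 200/975]
  575 → disc 1  [load 775/975]
  275 → disc 2 (new)  [load 275/975]
  175 → disc 1  [load 950/975]
  475 → disc 2  [load 750/975]
  800 → disc 3 (new)  [load 800/975]
  350 → disc 4 (new)  [load 350/975]
  150 → disc 3  [load 950/975]
  350 → disc 4  [load 700/975]
4 discs opened.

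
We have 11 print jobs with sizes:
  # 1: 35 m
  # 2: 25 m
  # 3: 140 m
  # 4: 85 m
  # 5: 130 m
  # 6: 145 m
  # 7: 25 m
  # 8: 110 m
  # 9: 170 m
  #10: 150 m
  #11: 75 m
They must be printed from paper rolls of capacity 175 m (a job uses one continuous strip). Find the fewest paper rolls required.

7

Total = 170 + 150 + 145 + 140 + 130 + 110 + 85 + 75 + 35 + 25 + 25 = 1090 m.
Lower bound: ⌈1090/175⌉ = 7 paper rolls.
A packing using 7 paper rolls:
  roll 1: 170 = 170
  roll 2: 150 + 25 = 175
  roll 3: 145 + 25 = 170
  roll 4: 140 + 35 = 175
  roll 5: 130 = 130
  roll 6: 110 = 110
  roll 7: 85 + 75 = 160
This matches the lower bound, so 7 is optimal.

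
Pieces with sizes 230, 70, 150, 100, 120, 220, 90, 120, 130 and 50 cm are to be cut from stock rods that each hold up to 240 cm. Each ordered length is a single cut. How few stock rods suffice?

6

Total = 230 + 220 + 150 + 130 + 120 + 120 + 100 + 90 + 70 + 50 = 1280 cm.
Lower bound: ⌈1280/240⌉ = 6 stock rods.
A packing using 6 stock rods:
  stock rod 1: 230 = 230
  stock rod 2: 220 = 220
  stock rod 3: 150 + 90 = 240
  stock rod 4: 130 + 100 = 230
  stock rod 5: 120 + 120 = 240
  stock rod 6: 70 + 50 = 120
This matches the lower bound, so 6 is optimal.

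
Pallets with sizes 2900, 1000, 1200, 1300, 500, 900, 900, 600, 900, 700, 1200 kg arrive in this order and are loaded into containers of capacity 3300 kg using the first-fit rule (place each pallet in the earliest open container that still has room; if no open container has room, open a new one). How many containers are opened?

  2900 → container 1 (new)  [load 2900/3300]
  1000 → container 2 (new)  [load 1000/3300]
  1200 → container 2  [load 2200/3300]
  1300 → container 3 (new)  [load 1300/3300]
  500 → container 2  [load 2700/3300]
  900 → container 3  [load 2200/3300]
  900 → container 3  [load 3100/3300]
  600 → container 2  [load 3300/3300]
  900 → container 4 (new)  [load 900/3300]
  700 → container 4  [load 1600/3300]
  1200 → container 4  [load 2800/3300]
4 containers opened.

4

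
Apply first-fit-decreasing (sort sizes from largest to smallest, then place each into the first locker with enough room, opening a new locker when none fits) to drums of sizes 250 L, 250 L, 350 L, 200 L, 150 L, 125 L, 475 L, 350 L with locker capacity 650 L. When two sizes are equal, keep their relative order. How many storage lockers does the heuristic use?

Sorted descending: 475, 350, 350, 250, 250, 200, 150, 125.
  475 → locker 1 (new)  [load 475/650]
  350 → locker 2 (new)  [load 350/650]
  350 → locker 3 (new)  [load 350/650]
  250 → locker 2  [load 600/650]
  250 → locker 3  [load 600/650]
  200 → locker 4 (new)  [load 200/650]
  150 → locker 1  [load 625/650]
  125 → locker 4  [load 325/650]
4 storage lockers opened.

4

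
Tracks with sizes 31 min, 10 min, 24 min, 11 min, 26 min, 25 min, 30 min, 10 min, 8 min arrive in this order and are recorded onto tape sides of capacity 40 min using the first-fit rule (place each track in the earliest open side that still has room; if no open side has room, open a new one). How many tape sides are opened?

5

  31 → side 1 (new)  [load 31/40]
  10 → side 2 (new)  [load 10/40]
  24 → side 2  [load 34/40]
  11 → side 3 (new)  [load 11/40]
  26 → side 3  [load 37/40]
  25 → side 4 (new)  [load 25/40]
  30 → side 5 (new)  [load 30/40]
  10 → side 4  [load 35/40]
  8 → side 1  [load 39/40]
5 tape sides opened.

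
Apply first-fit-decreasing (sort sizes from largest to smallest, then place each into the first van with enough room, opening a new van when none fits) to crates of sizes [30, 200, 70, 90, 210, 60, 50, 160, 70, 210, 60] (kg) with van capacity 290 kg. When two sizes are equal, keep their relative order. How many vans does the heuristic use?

Sorted descending: 210, 210, 200, 160, 90, 70, 70, 60, 60, 50, 30.
  210 → van 1 (new)  [load 210/290]
  210 → van 2 (new)  [load 210/290]
  200 → van 3 (new)  [load 200/290]
  160 → van 4 (new)  [load 160/290]
  90 → van 3  [load 290/290]
  70 → van 1  [load 280/290]
  70 → van 2  [load 280/290]
  60 → van 4  [load 220/290]
  60 → van 4  [load 280/290]
  50 → van 5 (new)  [load 50/290]
  30 → van 5  [load 80/290]
5 vans opened.

5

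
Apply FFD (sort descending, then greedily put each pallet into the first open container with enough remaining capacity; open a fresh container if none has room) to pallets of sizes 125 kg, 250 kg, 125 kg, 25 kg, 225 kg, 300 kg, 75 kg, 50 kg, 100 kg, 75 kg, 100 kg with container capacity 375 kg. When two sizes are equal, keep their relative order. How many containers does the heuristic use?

Sorted descending: 300, 250, 225, 125, 125, 100, 100, 75, 75, 50, 25.
  300 → container 1 (new)  [load 300/375]
  250 → container 2 (new)  [load 250/375]
  225 → container 3 (new)  [load 225/375]
  125 → container 2  [load 375/375]
  125 → container 3  [load 350/375]
  100 → container 4 (new)  [load 100/375]
  100 → container 4  [load 200/375]
  75 → container 1  [load 375/375]
  75 → container 4  [load 275/375]
  50 → container 4  [load 325/375]
  25 → container 3  [load 375/375]
4 containers opened.

4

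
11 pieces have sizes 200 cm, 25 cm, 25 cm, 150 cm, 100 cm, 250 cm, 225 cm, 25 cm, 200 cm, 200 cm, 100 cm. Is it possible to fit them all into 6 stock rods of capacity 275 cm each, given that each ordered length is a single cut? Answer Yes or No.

No

Total = 1500 cm; ⌈1500/275⌉ = 6.
The bound of 6 does not rule out 6, but exhaustive search shows no assignment into 6 stock rods of capacity 275 cm exists — the minimum is 7.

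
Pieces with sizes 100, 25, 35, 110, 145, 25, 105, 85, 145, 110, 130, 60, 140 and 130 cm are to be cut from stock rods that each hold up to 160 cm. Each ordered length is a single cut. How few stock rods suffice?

10

Total = 145 + 145 + 140 + 130 + 130 + 110 + 110 + 105 + 100 + 85 + 60 + 35 + 25 + 25 = 1345 cm.
Lower bound: ⌈1345/160⌉ = 9 stock rods.
Also, 10 pieces each exceed 80 cm, and no two of those can share a stock rod, so at least 10 stock rods are needed.
A packing using 10 stock rods:
  stock rod 1: 145 = 145
  stock rod 2: 145 = 145
  stock rod 3: 140 = 140
  stock rod 4: 130 + 25 = 155
  stock rod 5: 130 + 25 = 155
  stock rod 6: 110 + 35 = 145
  stock rod 7: 110 = 110
  stock rod 8: 105 = 105
  stock rod 9: 100 + 60 = 160
  stock rod 10: 85 = 85
This matches the lower bound, so 10 is optimal.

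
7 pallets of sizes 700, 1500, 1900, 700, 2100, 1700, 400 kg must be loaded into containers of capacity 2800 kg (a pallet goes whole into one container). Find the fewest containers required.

4

Total = 2100 + 1900 + 1700 + 1500 + 700 + 700 + 400 = 9000 kg.
Lower bound: ⌈9000/2800⌉ = 4 containers.
A packing using 4 containers:
  container 1: 2100 + 700 = 2800
  container 2: 1900 + 700 = 2600
  container 3: 1700 + 400 = 2100
  container 4: 1500 = 1500
This matches the lower bound, so 4 is optimal.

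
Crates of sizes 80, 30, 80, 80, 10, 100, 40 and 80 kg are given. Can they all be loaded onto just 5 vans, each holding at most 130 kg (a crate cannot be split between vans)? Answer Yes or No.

A valid assignment using 5 vans:
  van 1: 100 + 30 = 130
  van 2: 80 + 40 + 10 = 130
  van 3: 80 = 80
  van 4: 80 = 80
  van 5: 80 = 80
Every load is within 130 kg, so 5 vans suffice.

Yes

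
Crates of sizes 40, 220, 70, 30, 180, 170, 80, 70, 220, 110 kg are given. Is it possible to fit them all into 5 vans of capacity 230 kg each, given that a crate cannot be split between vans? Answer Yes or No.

Total = 1190 kg; ⌈1190/230⌉ = 6.
At least 6 vans are required, but only 5 are allowed.

No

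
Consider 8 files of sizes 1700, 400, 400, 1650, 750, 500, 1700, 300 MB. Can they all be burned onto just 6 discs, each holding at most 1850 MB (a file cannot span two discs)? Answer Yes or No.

Yes

A valid assignment using 5 discs:
  disc 1: 1700 = 1700
  disc 2: 1700 = 1700
  disc 3: 1650 = 1650
  disc 4: 750 + 500 + 400 = 1650
  disc 5: 400 + 300 = 700
That uses only 5 ≤ 6, so 6 discs are enough.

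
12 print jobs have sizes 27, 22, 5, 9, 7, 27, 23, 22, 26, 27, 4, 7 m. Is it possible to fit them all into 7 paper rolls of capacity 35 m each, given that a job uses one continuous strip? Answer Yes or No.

Yes

A valid assignment using 7 paper rolls:
  roll 1: 27 + 7 = 34
  roll 2: 27 + 7 = 34
  roll 3: 27 + 5 = 32
  roll 4: 26 + 9 = 35
  roll 5: 23 + 4 = 27
  roll 6: 22 = 22
  roll 7: 22 = 22
Every load is within 35 m, so 7 paper rolls suffice.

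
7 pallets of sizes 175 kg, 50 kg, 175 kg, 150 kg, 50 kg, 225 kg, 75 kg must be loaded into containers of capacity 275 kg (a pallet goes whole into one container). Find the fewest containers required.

4

Total = 225 + 175 + 175 + 150 + 75 + 50 + 50 = 900 kg.
Lower bound: ⌈900/275⌉ = 4 containers.
A packing using 4 containers:
  container 1: 225 + 50 = 275
  container 2: 175 + 75 = 250
  container 3: 175 + 50 = 225
  container 4: 150 = 150
This matches the lower bound, so 4 is optimal.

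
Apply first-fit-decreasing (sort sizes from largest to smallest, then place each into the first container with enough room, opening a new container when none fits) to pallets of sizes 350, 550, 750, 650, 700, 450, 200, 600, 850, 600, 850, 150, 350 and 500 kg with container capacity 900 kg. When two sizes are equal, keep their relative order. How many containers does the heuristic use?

10

Sorted descending: 850, 850, 750, 700, 650, 600, 600, 550, 500, 450, 350, 350, 200, 150.
  850 → container 1 (new)  [load 850/900]
  850 → container 2 (new)  [load 850/900]
  750 → container 3 (new)  [load 750/900]
  700 → container 4 (new)  [load 700/900]
  650 → container 5 (new)  [load 650/900]
  600 → container 6 (new)  [load 600/900]
  600 → container 7 (new)  [load 600/900]
  550 → container 8 (new)  [load 550/900]
  500 → container 9 (new)  [load 500/900]
  450 → container 10 (new)  [load 450/900]
  350 → container 8  [load 900/900]
  350 → container 9  [load 850/900]
  200 → container 4  [load 900/900]
  150 → container 3  [load 900/900]
10 containers opened.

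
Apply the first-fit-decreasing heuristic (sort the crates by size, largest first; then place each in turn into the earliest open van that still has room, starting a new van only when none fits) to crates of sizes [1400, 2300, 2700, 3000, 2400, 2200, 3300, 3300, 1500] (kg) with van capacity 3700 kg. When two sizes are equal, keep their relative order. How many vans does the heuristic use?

Sorted descending: 3300, 3300, 3000, 2700, 2400, 2300, 2200, 1500, 1400.
  3300 → van 1 (new)  [load 3300/3700]
  3300 → van 2 (new)  [load 3300/3700]
  3000 → van 3 (new)  [load 3000/3700]
  2700 → van 4 (new)  [load 2700/3700]
  2400 → van 5 (new)  [load 2400/3700]
  2300 → van 6 (new)  [load 2300/3700]
  2200 → van 7 (new)  [load 2200/3700]
  1500 → van 7  [load 3700/3700]
  1400 → van 6  [load 3700/3700]
7 vans opened.

7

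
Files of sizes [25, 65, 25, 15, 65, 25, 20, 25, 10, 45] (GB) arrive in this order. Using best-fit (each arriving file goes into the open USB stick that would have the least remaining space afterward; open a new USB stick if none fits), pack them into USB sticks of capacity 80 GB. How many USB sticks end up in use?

5

  25 → USB stick 1 (new)  [load 25/80]
  65 → USB stick 2 (new)  [load 65/80]
  25 → USB stick 1  [load 50/80]
  15 → USB stick 2  [load 80/80]
  65 → USB stick 3 (new)  [load 65/80]
  25 → USB stick 1  [load 75/80]
  20 → USB stick 4 (new)  [load 20/80]
  25 → USB stick 4  [load 45/80]
  10 → USB stick 3  [load 75/80]
  45 → USB stick 5 (new)  [load 45/80]
5 USB sticks opened.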